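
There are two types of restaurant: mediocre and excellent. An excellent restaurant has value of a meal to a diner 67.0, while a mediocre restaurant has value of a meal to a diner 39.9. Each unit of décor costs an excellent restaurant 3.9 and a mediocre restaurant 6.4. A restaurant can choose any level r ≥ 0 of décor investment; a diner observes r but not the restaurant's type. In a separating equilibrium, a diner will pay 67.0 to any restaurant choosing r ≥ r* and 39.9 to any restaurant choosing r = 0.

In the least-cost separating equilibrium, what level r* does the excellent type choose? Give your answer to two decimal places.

4.23

A mediocre restaurant choosing r = 0 receives 39.9.
Imitating at r* instead would pay 67.0 at cost 6.4·r*, netting 67.0 − 6.4·r*.
Indifference: 39.9 = 67.0 − 6.4·r*, so r* = (67.0 − 39.9) / 6.4 ≈ 4.23.
At r* the mediocre type's incentive constraint just binds; the excellent type strictly prefers r* since its per-unit cost is lower.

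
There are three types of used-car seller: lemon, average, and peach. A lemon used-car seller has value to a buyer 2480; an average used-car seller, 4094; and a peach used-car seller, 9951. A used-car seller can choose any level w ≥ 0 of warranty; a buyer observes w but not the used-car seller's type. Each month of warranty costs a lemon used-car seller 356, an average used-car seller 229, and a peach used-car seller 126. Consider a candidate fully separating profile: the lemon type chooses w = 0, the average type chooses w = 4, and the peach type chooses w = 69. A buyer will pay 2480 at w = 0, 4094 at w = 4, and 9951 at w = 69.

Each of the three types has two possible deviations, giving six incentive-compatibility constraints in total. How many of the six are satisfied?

3

Peach (own payoff 9951 − 126×69 = 1257): to w=0 gives 2480 → profitable ✗; to w=4 gives 4094 − 126×4 = 3590 → profitable ✗.
Average (own payoff 4094 − 229×4 = 3178): to w=0 gives 2480 → no gain ✓; to w=69 gives 9951 − 229×69 = -5850 → no gain ✓.
Lemon (own payoff 2480): to w=4 gives 4094 − 356×4 = 2670 → profitable ✗; to w=69 gives 9951 − 356×69 = -14613 → no gain ✓.
3 of the 6 constraints hold; not an equilibrium.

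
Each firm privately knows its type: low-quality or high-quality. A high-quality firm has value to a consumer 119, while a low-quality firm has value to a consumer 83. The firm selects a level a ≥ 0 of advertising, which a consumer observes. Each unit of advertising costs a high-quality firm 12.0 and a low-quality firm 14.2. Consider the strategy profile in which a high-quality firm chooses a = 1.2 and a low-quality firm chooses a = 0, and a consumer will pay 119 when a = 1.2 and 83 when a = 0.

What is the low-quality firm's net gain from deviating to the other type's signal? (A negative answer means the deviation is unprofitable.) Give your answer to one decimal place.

19.0

Playing a = 0 the low-quality firm receives 83.
Deviating to a = 1.2 brings payment 119 at cost 14.2 × 1.2 = 17.04, netting 101.96.
Gain from deviating: 101.96 − 83 = 18.96, i.e. 19.0 to one decimal place.
The gain is positive, so the low-quality type's incentive-compatibility constraint is violated — this profile is not a separating equilibrium.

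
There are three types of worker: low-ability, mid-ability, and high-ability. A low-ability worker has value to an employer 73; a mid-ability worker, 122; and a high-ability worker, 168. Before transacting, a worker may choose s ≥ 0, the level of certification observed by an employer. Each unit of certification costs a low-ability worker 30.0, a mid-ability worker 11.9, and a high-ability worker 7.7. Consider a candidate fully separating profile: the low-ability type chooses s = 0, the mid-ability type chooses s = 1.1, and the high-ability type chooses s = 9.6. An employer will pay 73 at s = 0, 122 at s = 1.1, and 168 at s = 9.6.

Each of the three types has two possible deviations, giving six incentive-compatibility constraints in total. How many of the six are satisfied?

Mid-ability (own payoff 122 − 11.9×1.1 = 108.91): to s=0 gives 73 → no gain ✓; to s=9.6 gives 168 − 11.9×9.6 = 53.76 → no gain ✓.
Low-ability (own payoff 73): to s=1.1 gives 122 − 30.0×1.1 = 89 → profitable ✗; to s=9.6 gives 168 − 30.0×9.6 = -120 → no gain ✓.
High-ability (own payoff 168 − 7.7×9.6 = 94.08): to s=0 gives 73 → no gain ✓; to s=1.1 gives 122 − 7.7×1.1 = 113.53 → profitable ✗.
4 of the 6 constraints hold; not an equilibrium.

4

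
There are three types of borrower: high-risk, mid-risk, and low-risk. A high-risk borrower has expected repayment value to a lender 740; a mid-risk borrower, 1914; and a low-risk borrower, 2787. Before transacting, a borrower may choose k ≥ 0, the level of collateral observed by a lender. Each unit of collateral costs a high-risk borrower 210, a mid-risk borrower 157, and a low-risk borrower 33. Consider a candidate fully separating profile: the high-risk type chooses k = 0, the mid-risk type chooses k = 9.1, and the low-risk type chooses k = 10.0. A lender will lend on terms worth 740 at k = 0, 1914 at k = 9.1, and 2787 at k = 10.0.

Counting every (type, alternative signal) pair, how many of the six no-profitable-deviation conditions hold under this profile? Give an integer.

High-risk (own payoff 740): to k=9.1 gives 1914 − 210×9.1 = 3 → no gain ✓; to k=10.0 gives 2787 − 210×10.0 = 687 → no gain ✓.
Low-risk (own payoff 2787 − 33×10.0 = 2457): to k=0 gives 740 → no gain ✓; to k=9.1 gives 1914 − 33×9.1 = 1613.7 → no gain ✓.
Mid-risk (own payoff 1914 − 157×9.1 = 485.3): to k=0 gives 740 → profitable ✗; to k=10.0 gives 2787 − 157×10.0 = 1217 → profitable ✗.
4 of the 6 constraints hold; not an equilibrium.

4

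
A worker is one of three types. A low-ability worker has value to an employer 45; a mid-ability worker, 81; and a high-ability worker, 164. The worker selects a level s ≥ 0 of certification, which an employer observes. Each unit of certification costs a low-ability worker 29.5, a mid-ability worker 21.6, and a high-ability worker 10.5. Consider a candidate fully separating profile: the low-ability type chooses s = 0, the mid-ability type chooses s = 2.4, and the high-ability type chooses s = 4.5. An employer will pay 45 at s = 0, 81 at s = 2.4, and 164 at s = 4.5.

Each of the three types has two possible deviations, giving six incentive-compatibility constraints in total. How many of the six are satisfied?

4

Low-ability (own payoff 45): to s=2.4 gives 81 − 29.5×2.4 = 10.2 → no gain ✓; to s=4.5 gives 164 − 29.5×4.5 = 31.25 → no gain ✓.
High-ability (own payoff 164 − 10.5×4.5 = 116.75): to s=0 gives 45 → no gain ✓; to s=2.4 gives 81 − 10.5×2.4 = 55.8 → no gain ✓.
Mid-ability (own payoff 81 − 21.6×2.4 = 29.16): to s=0 gives 45 → profitable ✗; to s=4.5 gives 164 − 21.6×4.5 = 66.8 → profitable ✗.
4 of the 6 constraints hold; not an equilibrium.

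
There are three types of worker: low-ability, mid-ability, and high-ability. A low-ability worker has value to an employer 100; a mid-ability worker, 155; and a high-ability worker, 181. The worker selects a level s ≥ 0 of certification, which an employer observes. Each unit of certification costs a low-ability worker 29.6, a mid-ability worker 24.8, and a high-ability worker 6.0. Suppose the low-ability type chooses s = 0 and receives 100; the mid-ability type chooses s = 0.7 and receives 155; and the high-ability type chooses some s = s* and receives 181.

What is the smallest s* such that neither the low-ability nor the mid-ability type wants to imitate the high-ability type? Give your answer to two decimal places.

Low-ability type (on-path payoff 100) won't mimic when 100 ≥ 181 − 29.6·s*, i.e. s* ≥ 2.74.
Mid-ability type (on-path payoff 155 − 24.8×0.7 = 137.64) won't mimic when 137.64 ≥ 181 − 24.8·s*, i.e. s* ≥ 1.75.
Both must hold, so s* = max(2.74, 1.75) = 2.74. The low-ability type's constraint binds.

2.74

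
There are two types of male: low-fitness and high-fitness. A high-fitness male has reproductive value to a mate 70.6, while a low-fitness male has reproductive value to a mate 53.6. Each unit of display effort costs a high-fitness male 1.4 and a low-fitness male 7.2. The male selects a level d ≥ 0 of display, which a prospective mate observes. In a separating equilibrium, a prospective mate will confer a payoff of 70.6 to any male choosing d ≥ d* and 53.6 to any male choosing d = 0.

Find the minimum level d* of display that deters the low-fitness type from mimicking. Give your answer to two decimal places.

A low-fitness male choosing d = 0 receives 53.6.
Imitating at d* instead would pay 70.6 at cost 7.2·d*, netting 70.6 − 7.2·d*.
Indifference: 53.6 = 70.6 − 7.2·d*, so d* = (70.6 − 53.6) / 7.2 ≈ 2.36.
At d* the low-fitness type's incentive constraint just binds; the high-fitness type strictly prefers d* since its per-unit cost is lower.

2.36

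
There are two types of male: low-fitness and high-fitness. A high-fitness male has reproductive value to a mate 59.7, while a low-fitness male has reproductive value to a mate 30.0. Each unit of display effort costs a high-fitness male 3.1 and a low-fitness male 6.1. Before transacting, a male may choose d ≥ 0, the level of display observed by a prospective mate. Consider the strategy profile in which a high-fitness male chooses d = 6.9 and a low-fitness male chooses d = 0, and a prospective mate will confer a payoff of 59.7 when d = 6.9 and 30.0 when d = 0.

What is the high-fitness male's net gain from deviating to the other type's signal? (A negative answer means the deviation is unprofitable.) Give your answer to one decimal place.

Playing d = 6.9 the high-fitness male receives 59.7 − 3.1 × 6.9 = 38.31.
Deviating to d = 0 yields 30.0 instead.
Gain from deviating: 30.0 − 38.31 = -8.31, i.e. -8.3 to one decimal place.
The gain is negative, so the high-fitness type's incentive-compatibility constraint is satisfied.

-8.3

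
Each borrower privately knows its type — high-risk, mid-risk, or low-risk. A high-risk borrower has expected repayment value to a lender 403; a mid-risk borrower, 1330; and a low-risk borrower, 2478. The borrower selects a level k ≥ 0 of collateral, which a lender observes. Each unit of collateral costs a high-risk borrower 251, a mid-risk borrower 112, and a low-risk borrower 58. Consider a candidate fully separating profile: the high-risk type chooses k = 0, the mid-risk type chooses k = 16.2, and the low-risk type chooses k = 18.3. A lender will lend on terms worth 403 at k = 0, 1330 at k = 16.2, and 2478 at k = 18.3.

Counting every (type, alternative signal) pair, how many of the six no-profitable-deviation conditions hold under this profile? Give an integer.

Low-risk (own payoff 2478 − 58×18.3 = 1416.6): to k=0 gives 403 → no gain ✓; to k=16.2 gives 1330 − 58×16.2 = 390.4 → no gain ✓.
Mid-risk (own payoff 1330 − 112×16.2 = -484.4): to k=0 gives 403 → profitable ✗; to k=18.3 gives 2478 − 112×18.3 = 428.4 → profitable ✗.
High-risk (own payoff 403): to k=16.2 gives 1330 − 251×16.2 = -2736.2 → no gain ✓; to k=18.3 gives 2478 − 251×18.3 = -2115.3 → no gain ✓.
4 of the 6 constraints hold; not an equilibrium.

4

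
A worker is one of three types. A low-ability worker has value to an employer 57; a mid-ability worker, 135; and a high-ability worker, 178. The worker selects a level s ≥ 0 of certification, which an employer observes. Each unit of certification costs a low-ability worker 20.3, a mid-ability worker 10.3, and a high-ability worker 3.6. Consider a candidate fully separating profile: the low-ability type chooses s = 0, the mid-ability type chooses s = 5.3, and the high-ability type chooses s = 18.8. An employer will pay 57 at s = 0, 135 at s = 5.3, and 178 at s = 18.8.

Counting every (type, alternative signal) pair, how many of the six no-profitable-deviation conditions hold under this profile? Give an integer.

High-ability (own payoff 178 − 3.6×18.8 = 110.32): to s=0 gives 57 → no gain ✓; to s=5.3 gives 135 − 3.6×5.3 = 115.92 → profitable ✗.
Mid-ability (own payoff 135 − 10.3×5.3 = 80.41): to s=0 gives 57 → no gain ✓; to s=18.8 gives 178 − 10.3×18.8 = -15.64 → no gain ✓.
Low-ability (own payoff 57): to s=5.3 gives 135 − 20.3×5.3 = 27.41 → no gain ✓; to s=18.8 gives 178 − 20.3×18.8 = -203.64 → no gain ✓.
5 of the 6 constraints hold; not an equilibrium.

5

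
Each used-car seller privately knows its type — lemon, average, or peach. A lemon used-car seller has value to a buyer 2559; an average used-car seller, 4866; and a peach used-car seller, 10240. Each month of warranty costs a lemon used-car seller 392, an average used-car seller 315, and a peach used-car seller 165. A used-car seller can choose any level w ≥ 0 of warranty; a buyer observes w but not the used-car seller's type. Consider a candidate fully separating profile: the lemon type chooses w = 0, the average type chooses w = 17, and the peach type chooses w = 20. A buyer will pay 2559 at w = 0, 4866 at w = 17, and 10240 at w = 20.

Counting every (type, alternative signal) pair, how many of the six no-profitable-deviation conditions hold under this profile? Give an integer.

Lemon (own payoff 2559): to w=17 gives 4866 − 392×17 = -1798 → no gain ✓; to w=20 gives 10240 − 392×20 = 2400 → no gain ✓.
Average (own payoff 4866 − 315×17 = -489): to w=0 gives 2559 → profitable ✗; to w=20 gives 10240 − 315×20 = 3940 → profitable ✗.
Peach (own payoff 10240 − 165×20 = 6940): to w=0 gives 2559 → no gain ✓; to w=17 gives 4866 − 165×17 = 2061 → no gain ✓.
4 of the 6 constraints hold; not an equilibrium.

4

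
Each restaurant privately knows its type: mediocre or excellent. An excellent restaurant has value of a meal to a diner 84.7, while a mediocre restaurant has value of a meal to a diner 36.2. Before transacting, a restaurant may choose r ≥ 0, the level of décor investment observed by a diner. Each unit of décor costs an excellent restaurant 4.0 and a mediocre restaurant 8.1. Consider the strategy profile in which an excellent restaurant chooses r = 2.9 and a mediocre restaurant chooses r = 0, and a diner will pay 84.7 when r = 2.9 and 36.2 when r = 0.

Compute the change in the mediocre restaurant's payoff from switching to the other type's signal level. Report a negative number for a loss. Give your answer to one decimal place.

25.0

Playing r = 0 the mediocre restaurant receives 36.2.
Deviating to r = 2.9 brings payment 84.7 at cost 8.1 × 2.9 = 23.49, netting 61.21.
Gain from deviating: 61.21 − 36.2 = 25.01, i.e. 25.0 to one decimal place.
The gain is positive, so the mediocre type's incentive-compatibility constraint is violated — this profile is not a separating equilibrium.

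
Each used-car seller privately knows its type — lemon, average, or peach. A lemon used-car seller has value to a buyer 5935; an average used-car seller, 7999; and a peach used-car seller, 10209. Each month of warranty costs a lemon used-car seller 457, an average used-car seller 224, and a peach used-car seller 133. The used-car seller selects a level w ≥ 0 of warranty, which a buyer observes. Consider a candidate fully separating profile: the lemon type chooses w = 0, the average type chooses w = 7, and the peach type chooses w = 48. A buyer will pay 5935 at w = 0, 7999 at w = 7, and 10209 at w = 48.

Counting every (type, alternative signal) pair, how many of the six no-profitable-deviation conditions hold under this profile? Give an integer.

Lemon (own payoff 5935): to w=7 gives 7999 − 457×7 = 4800 → no gain ✓; to w=48 gives 10209 − 457×48 = -11727 → no gain ✓.
Peach (own payoff 10209 − 133×48 = 3825): to w=0 gives 5935 → profitable ✗; to w=7 gives 7999 − 133×7 = 7068 → profitable ✗.
Average (own payoff 7999 − 224×7 = 6431): to w=0 gives 5935 → no gain ✓; to w=48 gives 10209 − 224×48 = -543 → no gain ✓.
4 of the 6 constraints hold; not an equilibrium.

4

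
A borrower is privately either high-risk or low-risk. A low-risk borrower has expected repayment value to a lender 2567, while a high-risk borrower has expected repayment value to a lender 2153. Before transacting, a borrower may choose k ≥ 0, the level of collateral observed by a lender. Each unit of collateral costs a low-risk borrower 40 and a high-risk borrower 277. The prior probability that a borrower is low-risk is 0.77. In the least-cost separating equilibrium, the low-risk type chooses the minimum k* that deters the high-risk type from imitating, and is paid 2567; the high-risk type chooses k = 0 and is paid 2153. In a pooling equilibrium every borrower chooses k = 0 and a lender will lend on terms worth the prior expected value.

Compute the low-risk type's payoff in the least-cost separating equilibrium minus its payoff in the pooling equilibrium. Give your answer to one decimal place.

35.4

Least-cost separating signal: k* solves 2153 = 2567 − 277·k*, so k* = (2567 − 2153)/277 ≈ 1.4946.
Low-risk type's separating payoff: 2567 − 40 × k* = 2567 − 40 × (2567 − 2153)/277 = 2567 − 16560/277 ≈ 2507.217.
Pooling payoff: 0.77 × 2567 + 0.23 × 2153 = 2471.78.
Difference: 2507.217 − 2471.78 = 35.437, i.e. 35.4 to one decimal place.
The low-risk type prefers to separate.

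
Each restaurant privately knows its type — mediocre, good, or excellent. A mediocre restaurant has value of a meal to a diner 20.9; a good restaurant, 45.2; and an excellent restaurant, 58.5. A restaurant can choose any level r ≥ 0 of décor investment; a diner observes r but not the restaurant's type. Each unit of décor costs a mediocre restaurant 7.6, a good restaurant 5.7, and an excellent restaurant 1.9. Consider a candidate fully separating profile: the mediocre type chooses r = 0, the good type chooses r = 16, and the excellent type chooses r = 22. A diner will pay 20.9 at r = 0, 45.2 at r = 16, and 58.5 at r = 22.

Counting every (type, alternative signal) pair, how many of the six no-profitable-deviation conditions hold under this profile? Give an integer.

Mediocre (own payoff 20.9): to r=16 gives 45.2 − 7.6×16 = -76.4 → no gain ✓; to r=22 gives 58.5 − 7.6×22 = -108.7 → no gain ✓.
Excellent (own payoff 58.5 − 1.9×22 = 16.7): to r=0 gives 20.9 → profitable ✗; to r=16 gives 45.2 − 1.9×16 = 14.8 → no gain ✓.
Good (own payoff 45.2 − 5.7×16 = -46): to r=0 gives 20.9 → profitable ✗; to r=22 gives 58.5 − 5.7×22 = -66.9 → no gain ✓.
4 of the 6 constraints hold; not an equilibrium.

4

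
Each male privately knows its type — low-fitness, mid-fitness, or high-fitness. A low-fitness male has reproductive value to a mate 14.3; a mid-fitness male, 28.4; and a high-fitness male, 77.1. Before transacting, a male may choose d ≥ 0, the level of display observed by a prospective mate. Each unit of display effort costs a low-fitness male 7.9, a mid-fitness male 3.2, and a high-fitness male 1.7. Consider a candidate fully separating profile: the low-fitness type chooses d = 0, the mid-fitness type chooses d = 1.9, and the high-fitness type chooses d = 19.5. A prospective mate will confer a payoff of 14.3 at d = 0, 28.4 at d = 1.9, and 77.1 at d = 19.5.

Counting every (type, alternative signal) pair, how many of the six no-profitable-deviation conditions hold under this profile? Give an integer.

Low-fitness (own payoff 14.3): to d=1.9 gives 28.4 − 7.9×1.9 = 13.39 → no gain ✓; to d=19.5 gives 77.1 − 7.9×19.5 = -76.95 → no gain ✓.
High-fitness (own payoff 77.1 − 1.7×19.5 = 43.95): to d=0 gives 14.3 → no gain ✓; to d=1.9 gives 28.4 − 1.7×1.9 = 25.17 → no gain ✓.
Mid-fitness (own payoff 28.4 − 3.2×1.9 = 22.32): to d=0 gives 14.3 → no gain ✓; to d=19.5 gives 77.1 − 3.2×19.5 = 14.7 → no gain ✓.
6 of the 6 constraints hold; this profile is a separating equilibrium.

6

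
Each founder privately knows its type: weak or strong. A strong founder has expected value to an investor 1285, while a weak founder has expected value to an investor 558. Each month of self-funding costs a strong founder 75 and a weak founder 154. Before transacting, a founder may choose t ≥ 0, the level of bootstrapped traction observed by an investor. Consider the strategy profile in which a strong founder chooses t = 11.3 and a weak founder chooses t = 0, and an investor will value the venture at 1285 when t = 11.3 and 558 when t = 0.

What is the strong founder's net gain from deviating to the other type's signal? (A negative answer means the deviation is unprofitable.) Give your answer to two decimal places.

120.50

Playing t = 11.3 the strong founder receives 1285 − 75 × 11.3 = 437.5.
Deviating to t = 0 yields 558 instead.
Gain from deviating: 558 − 437.5 = 120.50.
The gain is positive, so the strong type's incentive-compatibility constraint is violated — this profile is not a separating equilibrium.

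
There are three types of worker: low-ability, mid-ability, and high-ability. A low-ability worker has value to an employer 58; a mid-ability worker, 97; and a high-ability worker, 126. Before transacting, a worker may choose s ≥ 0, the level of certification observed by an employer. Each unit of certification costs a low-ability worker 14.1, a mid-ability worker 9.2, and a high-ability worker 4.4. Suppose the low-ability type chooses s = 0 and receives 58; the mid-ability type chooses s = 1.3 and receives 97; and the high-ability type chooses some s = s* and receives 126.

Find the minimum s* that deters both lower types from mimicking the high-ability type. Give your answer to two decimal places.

4.82

Mid-ability type (on-path payoff 97 − 9.2×1.3 = 85.04) won't mimic when 85.04 ≥ 126 − 9.2·s*, i.e. s* ≥ 4.45.
Low-ability type (on-path payoff 58) won't mimic when 58 ≥ 126 − 14.1·s*, i.e. s* ≥ 4.82.
Both must hold, so s* = max(4.82, 4.45) = 4.82. The low-ability type's constraint binds.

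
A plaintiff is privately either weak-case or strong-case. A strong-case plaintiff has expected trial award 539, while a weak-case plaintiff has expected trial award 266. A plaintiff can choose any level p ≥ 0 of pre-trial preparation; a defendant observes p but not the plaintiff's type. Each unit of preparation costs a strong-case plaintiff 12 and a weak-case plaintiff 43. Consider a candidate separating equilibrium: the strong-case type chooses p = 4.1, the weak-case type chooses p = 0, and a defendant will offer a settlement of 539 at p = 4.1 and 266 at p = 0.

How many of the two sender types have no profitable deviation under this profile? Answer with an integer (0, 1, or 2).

1

Strong-case type: signal → 539 − 12 × 4.1 = 489.8; deviate to 0 → 266. IC holds (489.8 ≥ 266).
Weak-case type: stay at 0 → 266; mimic → 539 − 43 × 4.1 = 362.7. IC fails (266 < 362.7).
1 of 2 constraints hold, so this profile is not an equilibrium.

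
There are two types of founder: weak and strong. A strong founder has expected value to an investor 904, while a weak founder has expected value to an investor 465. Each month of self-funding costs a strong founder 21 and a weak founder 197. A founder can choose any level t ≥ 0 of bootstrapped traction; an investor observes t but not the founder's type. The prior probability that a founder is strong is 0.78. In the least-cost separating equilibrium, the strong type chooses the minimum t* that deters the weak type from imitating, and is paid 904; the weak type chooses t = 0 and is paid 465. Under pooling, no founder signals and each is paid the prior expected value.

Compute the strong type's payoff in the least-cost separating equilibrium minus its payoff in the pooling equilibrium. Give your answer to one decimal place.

49.8

Least-cost separating signal: t* solves 465 = 904 − 197·t*, so t* = (904 − 465)/197 ≈ 2.2284.
Strong type's separating payoff: 904 − 21 × t* = 904 − 21 × (904 − 465)/197 = 904 − 9219/197 ≈ 857.203.
Pooling payoff: 0.78 × 904 + 0.22 × 465 = 807.42.
Difference: 857.203 − 807.42 = 49.783, i.e. 49.8 to one decimal place.
The strong type prefers to separate.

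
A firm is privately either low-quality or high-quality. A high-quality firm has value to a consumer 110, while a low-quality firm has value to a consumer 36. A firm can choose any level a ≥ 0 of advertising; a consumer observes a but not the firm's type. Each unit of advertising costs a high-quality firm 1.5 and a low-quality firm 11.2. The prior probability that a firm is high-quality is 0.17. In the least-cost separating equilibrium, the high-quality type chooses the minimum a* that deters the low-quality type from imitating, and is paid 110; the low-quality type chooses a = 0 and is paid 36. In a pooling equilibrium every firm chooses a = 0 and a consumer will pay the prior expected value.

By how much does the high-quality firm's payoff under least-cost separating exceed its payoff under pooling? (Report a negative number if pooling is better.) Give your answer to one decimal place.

51.5

Least-cost separating signal: a* solves 36 = 110 − 11.2·a*, so a* = (110 − 36)/11.2 ≈ 6.6071.
High-quality type's separating payoff: 110 − 1.5 × a* = 110 − 1.5 × (110 − 36)/11.2 = 110 − 111/11.2 ≈ 100.089.
Pooling payoff: 0.17 × 110 + 0.83 × 36 = 48.58.
Difference: 100.089 − 48.58 = 51.509, i.e. 51.5 to one decimal place.
The high-quality type prefers to separate.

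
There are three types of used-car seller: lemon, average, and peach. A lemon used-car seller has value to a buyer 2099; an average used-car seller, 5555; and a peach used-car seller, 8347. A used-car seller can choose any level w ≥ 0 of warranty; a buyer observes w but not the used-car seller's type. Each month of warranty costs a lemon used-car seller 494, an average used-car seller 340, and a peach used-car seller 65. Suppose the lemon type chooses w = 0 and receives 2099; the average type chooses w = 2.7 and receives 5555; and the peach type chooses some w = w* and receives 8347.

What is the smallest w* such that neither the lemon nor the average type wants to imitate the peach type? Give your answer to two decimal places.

12.65

Average type (on-path payoff 5555 − 340×2.7 = 4637) won't mimic when 4637 ≥ 8347 − 340·w*, i.e. w* ≥ 10.91.
Lemon type (on-path payoff 2099) won't mimic when 2099 ≥ 8347 − 494·w*, i.e. w* ≥ 12.65.
Both must hold, so w* = max(12.65, 10.91) = 12.65. The lemon type's constraint binds.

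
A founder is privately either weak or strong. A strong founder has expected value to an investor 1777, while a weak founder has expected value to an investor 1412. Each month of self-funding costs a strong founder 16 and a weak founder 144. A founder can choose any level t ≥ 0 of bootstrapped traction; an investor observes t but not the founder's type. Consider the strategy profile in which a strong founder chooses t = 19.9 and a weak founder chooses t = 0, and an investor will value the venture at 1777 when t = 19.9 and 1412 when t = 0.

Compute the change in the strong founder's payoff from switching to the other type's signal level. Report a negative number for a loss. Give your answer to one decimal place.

Playing t = 19.9 the strong founder receives 1777 − 16 × 19.9 = 1458.6.
Deviating to t = 0 yields 1412 instead.
Gain from deviating: 1412 − 1458.6 = -46.6.
The gain is negative, so the strong type's incentive-compatibility constraint is satisfied.

-46.6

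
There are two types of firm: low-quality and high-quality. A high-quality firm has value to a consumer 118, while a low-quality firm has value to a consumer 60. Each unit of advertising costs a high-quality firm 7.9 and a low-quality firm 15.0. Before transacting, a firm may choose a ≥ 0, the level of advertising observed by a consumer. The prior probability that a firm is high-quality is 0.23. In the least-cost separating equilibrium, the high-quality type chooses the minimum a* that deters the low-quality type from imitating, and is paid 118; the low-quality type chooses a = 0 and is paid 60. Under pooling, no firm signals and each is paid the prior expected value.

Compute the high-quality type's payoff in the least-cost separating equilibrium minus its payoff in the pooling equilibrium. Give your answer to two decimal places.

14.11

Least-cost separating signal: a* solves 60 = 118 − 15.0·a*, so a* = (118 − 60)/15.0 ≈ 3.8667.
High-quality type's separating payoff: 118 − 7.9 × a* = 118 − 7.9 × (118 − 60)/15.0 = 118 − 458.2/15.0 ≈ 87.4533.
Pooling payoff: 0.23 × 118 + 0.77 × 60 = 73.34.
Difference: 87.4533 − 73.34 = 14.1133, i.e. 14.11 to two decimal places.
The high-quality type prefers to separate.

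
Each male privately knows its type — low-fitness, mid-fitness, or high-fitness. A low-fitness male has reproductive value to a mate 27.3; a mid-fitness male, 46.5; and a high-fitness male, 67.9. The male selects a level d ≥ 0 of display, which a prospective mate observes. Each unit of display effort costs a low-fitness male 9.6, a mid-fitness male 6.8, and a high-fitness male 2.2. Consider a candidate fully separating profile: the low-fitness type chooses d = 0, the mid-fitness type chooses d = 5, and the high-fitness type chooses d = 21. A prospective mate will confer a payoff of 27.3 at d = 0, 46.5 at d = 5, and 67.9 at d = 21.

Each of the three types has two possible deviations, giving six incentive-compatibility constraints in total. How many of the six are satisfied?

Low-fitness (own payoff 27.3): to d=5 gives 46.5 − 9.6×5 = -1.5 → no gain ✓; to d=21 gives 67.9 − 9.6×21 = -133.7 → no gain ✓.
High-fitness (own payoff 67.9 − 2.2×21 = 21.7): to d=0 gives 27.3 → profitable ✗; to d=5 gives 46.5 − 2.2×5 = 35.5 → profitable ✗.
Mid-fitness (own payoff 46.5 − 6.8×5 = 12.5): to d=0 gives 27.3 → profitable ✗; to d=21 gives 67.9 − 6.8×21 = -74.9 → no gain ✓.
3 of the 6 constraints hold; not an equilibrium.

3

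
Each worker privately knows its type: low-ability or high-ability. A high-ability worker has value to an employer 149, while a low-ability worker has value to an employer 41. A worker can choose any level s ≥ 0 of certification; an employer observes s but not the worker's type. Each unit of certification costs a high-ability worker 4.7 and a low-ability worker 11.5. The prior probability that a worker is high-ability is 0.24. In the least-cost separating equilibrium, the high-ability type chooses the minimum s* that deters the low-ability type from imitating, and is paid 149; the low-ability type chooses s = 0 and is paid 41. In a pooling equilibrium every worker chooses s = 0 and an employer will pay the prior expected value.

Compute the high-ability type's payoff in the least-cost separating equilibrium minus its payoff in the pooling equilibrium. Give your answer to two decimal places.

Least-cost separating signal: s* solves 41 = 149 − 11.5·s*, so s* = (149 − 41)/11.5 ≈ 9.3913.
High-ability type's separating payoff: 149 − 4.7 × s* = 149 − 4.7 × (149 − 41)/11.5 = 149 − 507.6/11.5 ≈ 104.8609.
Pooling payoff: 0.24 × 149 + 0.76 × 41 = 66.92.
Difference: 104.8609 − 66.92 = 37.9409, i.e. 37.94 to two decimal places.
The high-ability type prefers to separate.

37.94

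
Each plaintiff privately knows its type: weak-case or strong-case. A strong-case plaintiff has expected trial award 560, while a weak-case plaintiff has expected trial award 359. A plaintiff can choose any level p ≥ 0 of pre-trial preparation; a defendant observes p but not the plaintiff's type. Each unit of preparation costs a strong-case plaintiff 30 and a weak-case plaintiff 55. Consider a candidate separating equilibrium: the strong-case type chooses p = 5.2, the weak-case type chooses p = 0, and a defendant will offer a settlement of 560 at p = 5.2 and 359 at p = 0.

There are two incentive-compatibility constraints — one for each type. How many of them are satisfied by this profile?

Strong-case type: signal → 560 − 30 × 5.2 = 404; deviate to 0 → 359. IC holds (404 ≥ 359).
Weak-case type: stay at 0 → 359; mimic → 560 − 55 × 5.2 = 274. IC holds (359 ≥ 274).
2 of 2 constraints hold, so this is a separating equilibrium.

2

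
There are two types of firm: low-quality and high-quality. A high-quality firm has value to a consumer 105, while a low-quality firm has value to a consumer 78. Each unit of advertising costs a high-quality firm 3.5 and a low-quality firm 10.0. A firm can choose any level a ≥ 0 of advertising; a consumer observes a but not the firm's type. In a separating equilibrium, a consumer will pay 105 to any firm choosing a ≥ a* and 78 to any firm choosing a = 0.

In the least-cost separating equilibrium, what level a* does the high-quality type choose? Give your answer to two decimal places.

A low-quality firm choosing a = 0 receives 78.
Imitating at a* instead would pay 105 at cost 10.0·a*, netting 105 − 10.0·a*.
Indifference: 78 = 105 − 10.0·a*, so a* = (105 − 78) / 10.0 = 2.70.
At a* the low-quality type's incentive constraint just binds; the high-quality type strictly prefers a* since its per-unit cost is lower.

2.70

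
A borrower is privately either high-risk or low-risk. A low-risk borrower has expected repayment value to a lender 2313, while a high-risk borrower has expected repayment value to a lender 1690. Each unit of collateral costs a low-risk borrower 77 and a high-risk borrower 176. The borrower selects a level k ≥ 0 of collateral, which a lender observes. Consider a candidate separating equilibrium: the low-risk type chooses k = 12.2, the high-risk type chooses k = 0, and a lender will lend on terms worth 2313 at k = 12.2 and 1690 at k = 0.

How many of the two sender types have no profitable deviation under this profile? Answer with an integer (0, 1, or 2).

Low-risk type: signal → 2313 − 77 × 12.2 = 1373.6; deviate to 0 → 1690. IC fails (1373.6 < 1690).
High-risk type: stay at 0 → 1690; mimic → 2313 − 176 × 12.2 = 165.8. IC holds (1690 ≥ 165.8).
1 of 2 constraints hold, so this profile is not an equilibrium.

1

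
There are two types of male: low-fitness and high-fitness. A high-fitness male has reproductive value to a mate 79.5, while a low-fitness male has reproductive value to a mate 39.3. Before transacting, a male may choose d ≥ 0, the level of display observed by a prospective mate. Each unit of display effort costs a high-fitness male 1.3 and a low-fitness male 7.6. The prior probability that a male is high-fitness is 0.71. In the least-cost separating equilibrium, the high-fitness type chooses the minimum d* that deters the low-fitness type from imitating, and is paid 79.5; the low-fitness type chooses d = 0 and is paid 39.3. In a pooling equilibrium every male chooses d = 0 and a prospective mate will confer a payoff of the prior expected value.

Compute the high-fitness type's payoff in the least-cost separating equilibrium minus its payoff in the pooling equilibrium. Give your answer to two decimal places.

Least-cost separating signal: d* solves 39.3 = 79.5 − 7.6·d*, so d* = (79.5 − 39.3)/7.6 ≈ 5.2895.
High-fitness type's separating payoff: 79.5 − 1.3 × d* = 79.5 − 1.3 × (79.5 − 39.3)/7.6 = 79.5 − 52.26/7.6 ≈ 72.6237.
Pooling payoff: 0.71 × 79.5 + 0.29 × 39.3 = 67.842.
Difference: 72.6237 − 67.842 = 4.7817, i.e. 4.78 to two decimal places.
The high-fitness type prefers to separate.

4.78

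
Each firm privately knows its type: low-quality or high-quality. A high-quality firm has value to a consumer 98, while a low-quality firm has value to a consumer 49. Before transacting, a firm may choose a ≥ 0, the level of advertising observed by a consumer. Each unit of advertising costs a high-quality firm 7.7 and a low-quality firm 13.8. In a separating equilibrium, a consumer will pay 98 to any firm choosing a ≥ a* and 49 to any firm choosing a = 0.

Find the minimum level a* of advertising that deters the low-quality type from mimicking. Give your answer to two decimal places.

A low-quality firm choosing a = 0 receives 49.
Imitating at a* instead would pay 98 at cost 13.8·a*, netting 98 − 13.8·a*.
Indifference: 49 = 98 − 13.8·a*, so a* = (98 − 49) / 13.8 ≈ 3.55.
This is the low-quality type's binding incentive-compatibility constraint; any a ≥ 3.55 sustains separation on that side.

3.55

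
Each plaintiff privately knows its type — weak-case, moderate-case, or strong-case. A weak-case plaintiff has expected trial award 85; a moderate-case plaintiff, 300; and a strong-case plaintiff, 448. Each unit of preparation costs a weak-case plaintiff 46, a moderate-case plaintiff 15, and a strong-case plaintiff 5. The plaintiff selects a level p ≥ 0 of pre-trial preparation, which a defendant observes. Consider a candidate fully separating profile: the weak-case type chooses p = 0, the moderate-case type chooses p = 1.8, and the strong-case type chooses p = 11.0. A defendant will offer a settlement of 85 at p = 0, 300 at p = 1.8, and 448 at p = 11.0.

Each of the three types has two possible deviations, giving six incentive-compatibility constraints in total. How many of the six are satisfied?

4

Weak-case (own payoff 85): to p=1.8 gives 300 − 46×1.8 = 217.2 → profitable ✗; to p=11.0 gives 448 − 46×11.0 = -58 → no gain ✓.
Strong-case (own payoff 448 − 5×11.0 = 393): to p=0 gives 85 → no gain ✓; to p=1.8 gives 300 − 5×1.8 = 291 → no gain ✓.
Moderate-case (own payoff 300 − 15×1.8 = 273): to p=0 gives 85 → no gain ✓; to p=11.0 gives 448 − 15×11.0 = 283 → profitable ✗.
4 of the 6 constraints hold; not an equilibrium.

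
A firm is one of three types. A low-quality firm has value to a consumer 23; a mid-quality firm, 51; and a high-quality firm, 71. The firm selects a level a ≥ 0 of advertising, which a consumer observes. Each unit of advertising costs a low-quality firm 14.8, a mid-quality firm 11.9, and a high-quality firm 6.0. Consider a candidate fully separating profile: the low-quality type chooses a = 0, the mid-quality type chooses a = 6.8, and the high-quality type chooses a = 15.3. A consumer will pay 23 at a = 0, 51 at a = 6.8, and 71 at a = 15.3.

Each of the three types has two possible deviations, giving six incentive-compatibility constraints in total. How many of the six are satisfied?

3

Low-quality (own payoff 23): to a=6.8 gives 51 − 14.8×6.8 = -49.64 → no gain ✓; to a=15.3 gives 71 − 14.8×15.3 = -155.44 → no gain ✓.
Mid-quality (own payoff 51 − 11.9×6.8 = -29.92): to a=0 gives 23 → profitable ✗; to a=15.3 gives 71 − 11.9×15.3 = -111.07 → no gain ✓.
High-quality (own payoff 71 − 6.0×15.3 = -20.8): to a=0 gives 23 → profitable ✗; to a=6.8 gives 51 − 6.0×6.8 = 10.2 → profitable ✗.
3 of the 6 constraints hold; not an equilibrium.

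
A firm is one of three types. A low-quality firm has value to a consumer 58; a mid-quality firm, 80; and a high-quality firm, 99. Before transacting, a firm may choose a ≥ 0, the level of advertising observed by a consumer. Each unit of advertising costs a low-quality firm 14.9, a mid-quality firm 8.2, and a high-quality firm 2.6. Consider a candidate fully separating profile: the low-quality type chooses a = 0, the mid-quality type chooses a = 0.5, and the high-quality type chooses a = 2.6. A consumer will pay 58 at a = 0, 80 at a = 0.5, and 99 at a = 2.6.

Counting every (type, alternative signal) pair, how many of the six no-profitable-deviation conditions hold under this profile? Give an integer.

3

High-quality (own payoff 99 − 2.6×2.6 = 92.24): to a=0 gives 58 → no gain ✓; to a=0.5 gives 80 − 2.6×0.5 = 78.7 → no gain ✓.
Mid-quality (own payoff 80 − 8.2×0.5 = 75.9): to a=0 gives 58 → no gain ✓; to a=2.6 gives 99 − 8.2×2.6 = 77.68 → profitable ✗.
Low-quality (own payoff 58): to a=0.5 gives 80 − 14.9×0.5 = 72.55 → profitable ✗; to a=2.6 gives 99 − 14.9×2.6 = 60.26 → profitable ✗.
3 of the 6 constraints hold; not an equilibrium.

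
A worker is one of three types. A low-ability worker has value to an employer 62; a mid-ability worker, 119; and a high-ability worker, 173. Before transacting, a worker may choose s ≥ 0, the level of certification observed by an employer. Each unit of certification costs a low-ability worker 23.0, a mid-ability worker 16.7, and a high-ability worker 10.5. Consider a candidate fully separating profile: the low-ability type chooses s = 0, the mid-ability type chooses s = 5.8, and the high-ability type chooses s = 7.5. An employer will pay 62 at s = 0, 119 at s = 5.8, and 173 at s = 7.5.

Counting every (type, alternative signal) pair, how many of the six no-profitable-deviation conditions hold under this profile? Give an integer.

4

Mid-ability (own payoff 119 − 16.7×5.8 = 22.14): to s=0 gives 62 → profitable ✗; to s=7.5 gives 173 − 16.7×7.5 = 47.75 → profitable ✗.
Low-ability (own payoff 62): to s=5.8 gives 119 − 23.0×5.8 = -14.4 → no gain ✓; to s=7.5 gives 173 − 23.0×7.5 = 0.5 → no gain ✓.
High-ability (own payoff 173 − 10.5×7.5 = 94.25): to s=0 gives 62 → no gain ✓; to s=5.8 gives 119 − 10.5×5.8 = 58.1 → no gain ✓.
4 of the 6 constraints hold; not an equilibrium.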